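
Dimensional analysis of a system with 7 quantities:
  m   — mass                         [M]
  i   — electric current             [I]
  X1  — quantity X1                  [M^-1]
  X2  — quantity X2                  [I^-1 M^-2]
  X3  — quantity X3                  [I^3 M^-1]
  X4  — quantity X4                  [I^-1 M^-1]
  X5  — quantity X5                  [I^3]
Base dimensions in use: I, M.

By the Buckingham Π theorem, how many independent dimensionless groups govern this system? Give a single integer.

Exponent matrix [I,M] × [m,i,X1,X2,X3,X4,X5]:
  I: [ 0  1  0 -1  3 -1  3]
  M: [ 1  0 -1 -2 -1 -1  0]
Echelon form has 2 nonzero rows (pivots: m,i)
7 vars − rank 2 = 5 Π groups

5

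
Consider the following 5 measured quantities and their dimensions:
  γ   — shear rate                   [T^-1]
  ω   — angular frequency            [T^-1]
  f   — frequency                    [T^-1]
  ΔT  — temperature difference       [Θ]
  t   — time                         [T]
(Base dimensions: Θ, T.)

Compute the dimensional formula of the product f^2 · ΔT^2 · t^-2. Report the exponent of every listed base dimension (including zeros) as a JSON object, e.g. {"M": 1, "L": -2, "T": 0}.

{"Θ": 2, "T": -4}

Dimensional matrix (Θ×T by γ×ω×f×ΔT×t):
  Θ: [ 0  0  0  1  0]
  T: [-1 -1 -1  0  1]
  [Θ]: (2)·0+(2)·1+(-2)·0 = 2
  [T]: (2)·-1+(2)·0+(-2)·1 = -4
⇒ Θ^2 T^-4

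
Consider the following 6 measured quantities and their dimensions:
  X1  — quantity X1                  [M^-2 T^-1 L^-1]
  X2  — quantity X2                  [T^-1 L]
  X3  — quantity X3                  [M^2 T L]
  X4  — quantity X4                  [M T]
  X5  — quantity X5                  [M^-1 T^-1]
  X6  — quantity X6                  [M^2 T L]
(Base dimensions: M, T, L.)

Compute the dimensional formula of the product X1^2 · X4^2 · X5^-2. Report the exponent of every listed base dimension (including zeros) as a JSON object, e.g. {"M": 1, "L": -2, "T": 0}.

Dimensional matrix (M×T×L by X1×X2×X3×X4×X5×X6):
  M: [-2  0  2  1 -1  2]
  T: [-1 -1  1  1 -1  1]
  L: [-1  1  1  0  0  1]
  [M]: (2)·-2+(2)·1+(-2)·-1 = 0
  [T]: (2)·-1+(2)·1+(-2)·-1 = 2
  [L]: (2)·-1+(2)·0+(-2)·0 = -2
⇒ T^2 L^-2

{"M": 0, "T": 2, "L": -2}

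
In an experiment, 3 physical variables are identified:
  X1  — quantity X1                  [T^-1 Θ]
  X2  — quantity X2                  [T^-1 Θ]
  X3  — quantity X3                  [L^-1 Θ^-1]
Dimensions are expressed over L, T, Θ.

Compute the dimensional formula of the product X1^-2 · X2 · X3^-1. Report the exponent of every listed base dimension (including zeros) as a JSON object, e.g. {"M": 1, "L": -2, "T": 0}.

Write exponents as rows L,T,Θ / cols X1,X2,X3:
  L: [ 0  0 -1]
  T: [-1 -1  0]
  Θ: [ 1  1 -1]
  [L]: (-2)·0+(1)·0+(-1)·-1 = 1
  [T]: (-2)·-1+(1)·-1+(-1)·0 = 1
  [Θ]: (-2)·1+(1)·1+(-1)·-1 = 0
⇒ L T

{"L": 1, "T": 1, "Θ": 0}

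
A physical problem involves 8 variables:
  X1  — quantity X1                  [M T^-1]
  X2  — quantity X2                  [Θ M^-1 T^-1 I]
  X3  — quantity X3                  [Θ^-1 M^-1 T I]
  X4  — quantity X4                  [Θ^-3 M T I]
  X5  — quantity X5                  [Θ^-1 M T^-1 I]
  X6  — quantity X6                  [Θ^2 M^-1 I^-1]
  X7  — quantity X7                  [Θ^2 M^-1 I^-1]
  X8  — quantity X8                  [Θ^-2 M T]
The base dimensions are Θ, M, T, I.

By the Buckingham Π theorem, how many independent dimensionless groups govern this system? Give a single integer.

Exponent matrix [Θ,M,T,I] × [X1,X2,X3,X4,X5,X6,X7,X8]:
  Θ: [ 0  1 -1 -3 -1  2  2 -2]
  M: [ 1 -1 -1  1  1 -1 -1  1]
  T: [-1 -1  1  1 -1  0  0  1]
  I: [ 0  1  1  1  1 -1 -1  0]
Echelon form has 3 nonzero rows (pivots: X1,X2,X3)
n=8, r=3 ⇒ 5 dimensionless groups

5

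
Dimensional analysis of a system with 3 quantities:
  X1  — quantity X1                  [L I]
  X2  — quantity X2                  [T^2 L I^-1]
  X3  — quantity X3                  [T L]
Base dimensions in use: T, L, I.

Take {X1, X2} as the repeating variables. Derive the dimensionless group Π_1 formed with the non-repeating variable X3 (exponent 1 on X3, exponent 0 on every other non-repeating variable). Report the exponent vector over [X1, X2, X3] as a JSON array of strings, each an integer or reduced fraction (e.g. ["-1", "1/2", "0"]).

Dimensional matrix (T×L×I by X1×X2×X3):
  T: [ 0  2  1]
  L: [ 1  1  1]
  I: [ 1 -1  0]
Row reduction gives pivot columns X1,X2; rank = 2
Repeat: X1,X2; free: X3
RREF:
  r0: [   1    0  1/2]
  r1: [   0    1  1/2]
  r2: [   0    0    0]
Fix exponent of X3 at 1; solve each RREF row for its pivot's exponent:
  r0: exp(X1) + (1/2)·1 = 0 ⇒ exp(X1) = -1/2
  r1: exp(X2) + (1/2)·1 = 0 ⇒ exp(X2) = -1/2
Π_1 = X1^(-1/2) · X2^(-1/2) · X3

["-1/2", "-1/2", "1"]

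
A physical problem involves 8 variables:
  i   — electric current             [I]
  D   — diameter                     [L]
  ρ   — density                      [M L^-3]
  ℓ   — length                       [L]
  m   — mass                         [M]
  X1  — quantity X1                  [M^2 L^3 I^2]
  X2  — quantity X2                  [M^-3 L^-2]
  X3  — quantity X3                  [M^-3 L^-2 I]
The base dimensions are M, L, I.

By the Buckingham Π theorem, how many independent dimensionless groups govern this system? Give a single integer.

Write exponents as rows M,L,I / cols i,D,ρ,ℓ,m,X1,X2,X3:
  M: [ 0  0  1  0  1  2 -3 -3]
  L: [ 0  1 -3  1  0  3 -2 -2]
  I: [ 1  0  0  0  0  2  0  1]
RREF → pivots at {i,D,ρ} ⇒ r = 3
Π count = n − r = 8 − 3 = 5

5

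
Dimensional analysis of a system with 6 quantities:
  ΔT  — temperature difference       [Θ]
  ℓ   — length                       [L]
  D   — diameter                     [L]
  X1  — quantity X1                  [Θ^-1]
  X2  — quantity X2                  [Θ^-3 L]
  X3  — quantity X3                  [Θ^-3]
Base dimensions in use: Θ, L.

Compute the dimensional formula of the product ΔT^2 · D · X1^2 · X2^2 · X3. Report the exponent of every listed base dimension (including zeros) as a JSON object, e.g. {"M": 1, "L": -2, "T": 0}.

Dimensional matrix (Θ×L by ΔT×ℓ×D×X1×X2×X3):
  Θ: [ 1  0  0 -1 -3 -3]
  L: [ 0  1  1  0  1  0]
  [Θ]: (2)·1+(1)·0+(2)·-1+(2)·-3+(1)·-3 = -9
  [L]: (2)·0+(1)·1+(2)·0+(2)·1+(1)·0 = 3
⇒ Θ^-9 L^3

{"Θ": -9, "L": 3}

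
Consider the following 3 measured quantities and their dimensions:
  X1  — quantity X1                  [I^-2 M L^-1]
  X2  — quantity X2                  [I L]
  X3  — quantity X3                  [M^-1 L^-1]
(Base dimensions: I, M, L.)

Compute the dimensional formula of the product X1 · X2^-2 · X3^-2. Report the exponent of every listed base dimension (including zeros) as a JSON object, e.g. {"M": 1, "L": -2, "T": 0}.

Write exponents as rows I,M,L / cols X1,X2,X3:
  I: [-2  1  0]
  M: [ 1  0 -1]
  L: [-1  1 -1]
  [I]: (1)·-2+(-2)·1+(-2)·0 = -4
  [M]: (1)·1+(-2)·0+(-2)·-1 = 3
  [L]: (1)·-1+(-2)·1+(-2)·-1 = -1
⇒ I^-4 M^3 L^-1

{"I": -4, "M": 3, "L": -1}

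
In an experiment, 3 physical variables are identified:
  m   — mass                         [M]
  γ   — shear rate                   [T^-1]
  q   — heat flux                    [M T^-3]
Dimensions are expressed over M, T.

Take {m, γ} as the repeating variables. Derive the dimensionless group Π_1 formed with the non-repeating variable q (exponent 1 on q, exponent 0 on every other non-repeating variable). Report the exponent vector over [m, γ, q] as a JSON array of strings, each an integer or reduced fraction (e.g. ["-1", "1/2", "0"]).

["-1", "-3", "1"]

Exponent matrix [M,T] × [m,γ,q]:
  M: [ 1  0  1]
  T: [ 0 -1 -3]
Echelon form has 2 nonzero rows (pivots: m,γ)
Pivot set = {m,γ}, free = {q}
RREF:
  r0: [   1    0    1]
  r1: [   0    1    3]
Fix exponent of q at 1; solve each RREF row for its pivot's exponent:
  r0: exp(m) + (1)·1 = 0 ⇒ exp(m) = -1
  r1: exp(γ) + (3)·1 = 0 ⇒ exp(γ) = -3
Π_1 = m^-1 · γ^-3 · q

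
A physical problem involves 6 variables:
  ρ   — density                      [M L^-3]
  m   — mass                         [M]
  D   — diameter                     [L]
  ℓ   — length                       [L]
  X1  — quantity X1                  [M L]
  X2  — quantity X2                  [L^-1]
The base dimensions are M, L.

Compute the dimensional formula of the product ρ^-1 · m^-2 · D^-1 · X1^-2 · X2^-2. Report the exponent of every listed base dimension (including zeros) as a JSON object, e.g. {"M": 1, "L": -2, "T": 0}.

{"M": -5, "L": 2}

Write exponents as rows M,L / cols ρ,m,D,ℓ,X1,X2:
  M: [ 1  1  0  0  1  0]
  L: [-3  0  1  1  1 -1]
  [M]: (-1)·1+(-2)·1+(-1)·0+(-2)·1+(-2)·0 = -5
  [L]: (-1)·-3+(-2)·0+(-1)·1+(-2)·1+(-2)·-1 = 2
⇒ M^-5 L^2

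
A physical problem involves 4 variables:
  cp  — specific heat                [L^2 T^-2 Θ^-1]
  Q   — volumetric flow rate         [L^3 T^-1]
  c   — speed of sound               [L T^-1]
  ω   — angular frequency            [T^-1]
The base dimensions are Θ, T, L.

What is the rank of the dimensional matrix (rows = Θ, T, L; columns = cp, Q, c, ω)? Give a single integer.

Exponent matrix [Θ,T,L] × [cp,Q,c,ω]:
  Θ: [-1  0  0  0]
  T: [-2 -1 -1 -1]
  L: [ 2  3  1  0]
RREF → pivots at {cp,Q,c} ⇒ r = 3

3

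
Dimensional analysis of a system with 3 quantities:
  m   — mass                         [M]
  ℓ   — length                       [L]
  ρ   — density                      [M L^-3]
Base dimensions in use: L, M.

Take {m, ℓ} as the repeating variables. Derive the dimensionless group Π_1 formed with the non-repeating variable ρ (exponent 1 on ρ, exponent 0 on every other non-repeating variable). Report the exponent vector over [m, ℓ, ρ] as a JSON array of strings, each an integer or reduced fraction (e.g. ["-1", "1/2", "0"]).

["-1", "3", "1"]

Exponent matrix [L,M] × [m,ℓ,ρ]:
  L: [ 0  1 -3]
  M: [ 1  0  1]
RREF → pivots at {m,ℓ} ⇒ r = 2
Pivot set = {m,ℓ}, free = {ρ}
RREF:
  r0: [   1    0    1]
  r1: [   0    1   -3]
Fix exponent of ρ at 1; solve each RREF row for its pivot's exponent:
  r0: exp(m) + (1)·1 = 0 ⇒ exp(m) = -1
  r1: exp(ℓ) + (-3)·1 = 0 ⇒ exp(ℓ) = 3
Π_1 = m^-1 · ℓ^3 · ρ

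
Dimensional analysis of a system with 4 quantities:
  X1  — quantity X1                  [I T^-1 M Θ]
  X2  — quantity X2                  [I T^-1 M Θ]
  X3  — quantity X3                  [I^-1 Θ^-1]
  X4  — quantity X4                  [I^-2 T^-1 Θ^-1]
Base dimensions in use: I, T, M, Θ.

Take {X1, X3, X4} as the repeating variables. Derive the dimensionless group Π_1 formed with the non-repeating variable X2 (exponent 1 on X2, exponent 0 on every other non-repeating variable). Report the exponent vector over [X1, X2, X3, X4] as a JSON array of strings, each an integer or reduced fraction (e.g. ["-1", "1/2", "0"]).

["-1", "1", "0", "0"]

Dimensional matrix (I×T×M×Θ by X1×X2×X3×X4):
  I: [ 1  1 -1 -2]
  T: [-1 -1  0 -1]
  M: [ 1  1  0  0]
  Θ: [ 1  1 -1 -1]
Row reduction gives pivot columns X1,X3,X4; rank = 3
Repeat: X1,X3,X4; free: X2
RREF:
  r0: [   1    1    0    0]
  r1: [   0    0    1    0]
  r2: [   0    0    0    1]
  r3: [   0    0    0    0]
Fix exponent of X2 at 1; solve each RREF row for its pivot's exponent:
  r0: exp(X1) + (1)·1 = 0 ⇒ exp(X1) = -1
  r1: exp(X3) + (0)·1 = 0 ⇒ exp(X3) = 0
  r2: exp(X4) + (0)·1 = 0 ⇒ exp(X4) = 0
Π_1 = X1^-1 · X2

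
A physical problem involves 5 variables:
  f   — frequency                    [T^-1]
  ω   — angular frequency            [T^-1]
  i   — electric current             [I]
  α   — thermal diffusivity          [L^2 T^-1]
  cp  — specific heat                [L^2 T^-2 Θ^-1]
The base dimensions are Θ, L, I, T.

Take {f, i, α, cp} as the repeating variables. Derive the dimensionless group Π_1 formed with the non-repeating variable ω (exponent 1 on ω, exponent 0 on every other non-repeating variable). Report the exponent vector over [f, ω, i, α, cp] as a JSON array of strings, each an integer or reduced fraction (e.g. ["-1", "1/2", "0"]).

["-1", "1", "0", "0", "0"]

Dimensional matrix (Θ×L×I×T by f×ω×i×α×cp):
  Θ: [ 0  0  0  0 -1]
  L: [ 0  0  0  2  2]
  I: [ 0  0  1  0  0]
  T: [-1 -1  0 -1 -2]
Echelon form has 4 nonzero rows (pivots: f,i,α,cp)
Pivot set = {f,i,α,cp}, free = {ω}
RREF:
  r0: [   1    1    0    0    0]
  r1: [   0    0    1    0    0]
  r2: [   0    0    0    1    0]
  r3: [   0    0    0    0    1]
Fix exponent of ω at 1; solve each RREF row for its pivot's exponent:
  r0: exp(f) + (1)·1 = 0 ⇒ exp(f) = -1
  r1: exp(i) + (0)·1 = 0 ⇒ exp(i) = 0
  r2: exp(α) + (0)·1 = 0 ⇒ exp(α) = 0
  r3: exp(cp) + (0)·1 = 0 ⇒ exp(cp) = 0
Π_1 = f^-1 · ω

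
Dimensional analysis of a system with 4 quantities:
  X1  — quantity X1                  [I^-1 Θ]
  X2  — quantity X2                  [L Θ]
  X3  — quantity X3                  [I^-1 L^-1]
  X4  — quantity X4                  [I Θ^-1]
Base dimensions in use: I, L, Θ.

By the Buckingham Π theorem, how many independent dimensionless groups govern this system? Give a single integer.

2

Write exponents as rows I,L,Θ / cols X1,X2,X3,X4:
  I: [-1  0 -1  1]
  L: [ 0  1 -1  0]
  Θ: [ 1  1  0 -1]
Row reduction gives pivot columns X1,X2; rank = 2
n=4, r=2 ⇒ 2 dimensionless groups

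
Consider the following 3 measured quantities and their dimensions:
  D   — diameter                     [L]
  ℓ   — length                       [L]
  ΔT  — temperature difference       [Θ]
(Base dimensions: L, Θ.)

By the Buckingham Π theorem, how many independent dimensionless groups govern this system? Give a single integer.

Dimensional matrix (L×Θ by D×ℓ×ΔT):
  L: [ 1  1  0]
  Θ: [ 0  0  1]
Row reduction gives pivot columns D,ΔT; rank = 2
Π count = n − r = 3 − 2 = 1

1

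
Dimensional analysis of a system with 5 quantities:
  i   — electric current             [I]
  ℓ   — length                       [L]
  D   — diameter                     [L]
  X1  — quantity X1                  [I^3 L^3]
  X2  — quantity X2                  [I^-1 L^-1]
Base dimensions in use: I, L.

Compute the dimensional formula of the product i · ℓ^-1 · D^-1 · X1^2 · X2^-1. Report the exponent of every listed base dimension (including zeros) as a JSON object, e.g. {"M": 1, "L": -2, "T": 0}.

{"I": 8, "L": 5}

Dimensional matrix (I×L by i×ℓ×D×X1×X2):
  I: [ 1  0  0  3 -1]
  L: [ 0  1  1  3 -1]
  [I]: (1)·1+(-1)·0+(-1)·0+(2)·3+(-1)·-1 = 8
  [L]: (1)·0+(-1)·1+(-1)·1+(2)·3+(-1)·-1 = 5
⇒ I^8 L^5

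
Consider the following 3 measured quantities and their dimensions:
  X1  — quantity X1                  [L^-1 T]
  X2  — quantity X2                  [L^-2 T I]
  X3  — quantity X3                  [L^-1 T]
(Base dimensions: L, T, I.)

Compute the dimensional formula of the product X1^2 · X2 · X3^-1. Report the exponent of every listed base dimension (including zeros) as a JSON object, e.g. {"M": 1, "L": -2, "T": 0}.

Dimensional matrix (L×T×I by X1×X2×X3):
  L: [-1 -2 -1]
  T: [ 1  1  1]
  I: [ 0  1  0]
  [L]: (2)·-1+(1)·-2+(-1)·-1 = -3
  [T]: (2)·1+(1)·1+(-1)·1 = 2
  [I]: (2)·0+(1)·1+(-1)·0 = 1
⇒ L^-3 T^2 I

{"L": -3, "T": 2, "I": 1}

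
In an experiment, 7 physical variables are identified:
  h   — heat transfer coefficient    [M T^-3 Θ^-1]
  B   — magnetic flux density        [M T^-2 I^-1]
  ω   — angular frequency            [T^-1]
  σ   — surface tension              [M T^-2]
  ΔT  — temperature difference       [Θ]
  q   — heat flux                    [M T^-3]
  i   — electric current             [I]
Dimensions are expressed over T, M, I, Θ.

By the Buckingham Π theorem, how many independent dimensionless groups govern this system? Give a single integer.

3

Write exponents as rows T,M,I,Θ / cols h,B,ω,σ,ΔT,q,i:
  T: [-3 -2 -1 -2  0 -3  0]
  M: [ 1  1  0  1  0  1  0]
  I: [ 0 -1  0  0  0  0  1]
  Θ: [-1  0  0  0  1  0  0]
Echelon form has 4 nonzero rows (pivots: h,B,ω,σ)
Π count = n − r = 7 − 4 = 3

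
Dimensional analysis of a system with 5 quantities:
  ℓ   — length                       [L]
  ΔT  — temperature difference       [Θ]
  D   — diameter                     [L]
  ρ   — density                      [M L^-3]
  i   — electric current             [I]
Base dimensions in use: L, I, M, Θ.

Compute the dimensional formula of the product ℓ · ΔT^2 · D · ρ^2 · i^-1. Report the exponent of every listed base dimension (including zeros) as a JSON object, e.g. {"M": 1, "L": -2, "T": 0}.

{"L": -4, "I": -1, "M": 2, "Θ": 2}

Dimensional matrix (L×I×M×Θ by ℓ×ΔT×D×ρ×i):
  L: [ 1  0  1 -3  0]
  I: [ 0  0  0  0  1]
  M: [ 0  0  0  1  0]
  Θ: [ 0  1  0  0  0]
  [L]: (1)·1+(2)·0+(1)·1+(2)·-3+(-1)·0 = -4
  [I]: (1)·0+(2)·0+(1)·0+(2)·0+(-1)·1 = -1
  [M]: (1)·0+(2)·0+(1)·0+(2)·1+(-1)·0 = 2
  [Θ]: (1)·0+(2)·1+(1)·0+(2)·0+(-1)·0 = 2
⇒ L^-4 I^-1 M^2 Θ^2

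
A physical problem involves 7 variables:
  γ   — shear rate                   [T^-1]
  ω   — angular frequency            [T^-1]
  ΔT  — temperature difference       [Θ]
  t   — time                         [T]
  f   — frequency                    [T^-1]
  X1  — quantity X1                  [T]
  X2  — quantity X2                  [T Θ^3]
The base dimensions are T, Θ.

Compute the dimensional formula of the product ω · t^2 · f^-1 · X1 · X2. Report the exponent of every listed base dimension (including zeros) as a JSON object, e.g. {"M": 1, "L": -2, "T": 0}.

{"T": 4, "Θ": 3}

Dimensional matrix (T×Θ by γ×ω×ΔT×t×f×X1×X2):
  T: [-1 -1  0  1 -1  1  1]
  Θ: [ 0  0  1  0  0  0  3]
  [T]: (1)·-1+(2)·1+(-1)·-1+(1)·1+(1)·1 = 4
  [Θ]: (1)·0+(2)·0+(-1)·0+(1)·0+(1)·3 = 3
⇒ T^4 Θ^3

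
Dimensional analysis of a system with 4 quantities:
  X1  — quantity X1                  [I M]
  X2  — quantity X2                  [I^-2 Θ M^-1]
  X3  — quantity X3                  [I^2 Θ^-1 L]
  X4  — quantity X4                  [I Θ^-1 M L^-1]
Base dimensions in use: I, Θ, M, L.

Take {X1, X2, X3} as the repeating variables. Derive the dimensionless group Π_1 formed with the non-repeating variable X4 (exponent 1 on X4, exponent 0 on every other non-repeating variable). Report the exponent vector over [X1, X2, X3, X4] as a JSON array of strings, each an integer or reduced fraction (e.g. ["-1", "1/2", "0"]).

["1", "2", "1", "1"]

Write exponents as rows I,Θ,M,L / cols X1,X2,X3,X4:
  I: [ 1 -2  2  1]
  Θ: [ 0  1 -1 -1]
  M: [ 1 -1  0  1]
  L: [ 0  0  1 -1]
RREF → pivots at {X1,X2,X3} ⇒ r = 3
Pivot set = {X1,X2,X3}, free = {X4}
RREF:
  r0: [   1    0    0   -1]
  r1: [   0    1    0   -2]
  r2: [   0    0    1   -1]
  r3: [   0    0    0    0]
Fix exponent of X4 at 1; solve each RREF row for its pivot's exponent:
  r0: exp(X1) + (-1)·1 = 0 ⇒ exp(X1) = 1
  r1: exp(X2) + (-2)·1 = 0 ⇒ exp(X2) = 2
  r2: exp(X3) + (-1)·1 = 0 ⇒ exp(X3) = 1
Π_1 = X1 · X2^2 · X3 · X4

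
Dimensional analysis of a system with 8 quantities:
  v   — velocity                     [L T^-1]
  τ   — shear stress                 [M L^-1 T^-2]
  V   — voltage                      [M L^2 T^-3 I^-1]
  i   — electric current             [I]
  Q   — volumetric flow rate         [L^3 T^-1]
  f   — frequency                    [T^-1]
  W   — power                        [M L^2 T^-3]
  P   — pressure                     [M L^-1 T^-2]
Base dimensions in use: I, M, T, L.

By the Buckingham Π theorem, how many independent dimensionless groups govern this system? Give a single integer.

Write exponents as rows I,M,T,L / cols v,τ,V,i,Q,f,W,P:
  I: [ 0  0 -1  1  0  0  0  0]
  M: [ 0  1  1  0  0  0  1  1]
  T: [-1 -2 -3  0 -1 -1 -3 -2]
  L: [ 1 -1  2  0  3  0  2 -1]
Row reduction gives pivot columns v,τ,V,i; rank = 4
n=8, r=4 ⇒ 4 dimensionless groups

4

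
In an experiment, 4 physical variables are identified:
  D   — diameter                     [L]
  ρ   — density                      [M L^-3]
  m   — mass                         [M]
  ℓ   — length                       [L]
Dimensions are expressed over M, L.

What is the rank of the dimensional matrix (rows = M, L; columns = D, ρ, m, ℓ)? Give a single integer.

Write exponents as rows M,L / cols D,ρ,m,ℓ:
  M: [ 0  1  1  0]
  L: [ 1 -3  0  1]
Row reduction gives pivot columns D,ρ; rank = 2

2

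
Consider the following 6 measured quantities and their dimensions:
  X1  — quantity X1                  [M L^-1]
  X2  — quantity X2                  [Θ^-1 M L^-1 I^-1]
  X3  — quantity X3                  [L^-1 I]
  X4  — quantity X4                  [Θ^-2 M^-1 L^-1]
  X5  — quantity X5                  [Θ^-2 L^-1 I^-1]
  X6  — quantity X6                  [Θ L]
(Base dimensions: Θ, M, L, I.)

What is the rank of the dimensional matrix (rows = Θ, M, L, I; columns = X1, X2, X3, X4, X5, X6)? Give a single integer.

Write exponents as rows Θ,M,L,I / cols X1,X2,X3,X4,X5,X6:
  Θ: [ 0 -1  0 -2 -2  1]
  M: [ 1  1  0 -1  0  0]
  L: [-1 -1 -1 -1 -1  1]
  I: [ 0 -1  1  0 -1  0]
Echelon form has 3 nonzero rows (pivots: X1,X2,X3)

3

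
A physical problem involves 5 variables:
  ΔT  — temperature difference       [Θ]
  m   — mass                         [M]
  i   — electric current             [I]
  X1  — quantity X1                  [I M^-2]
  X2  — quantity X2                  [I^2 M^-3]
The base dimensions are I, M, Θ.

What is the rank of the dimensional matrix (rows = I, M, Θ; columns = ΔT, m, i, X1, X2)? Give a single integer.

Exponent matrix [I,M,Θ] × [ΔT,m,i,X1,X2]:
  I: [ 0  0  1  1  2]
  M: [ 0  1  0 -2 -3]
  Θ: [ 1  0  0  0  0]
RREF → pivots at {ΔT,m,i} ⇒ r = 3

3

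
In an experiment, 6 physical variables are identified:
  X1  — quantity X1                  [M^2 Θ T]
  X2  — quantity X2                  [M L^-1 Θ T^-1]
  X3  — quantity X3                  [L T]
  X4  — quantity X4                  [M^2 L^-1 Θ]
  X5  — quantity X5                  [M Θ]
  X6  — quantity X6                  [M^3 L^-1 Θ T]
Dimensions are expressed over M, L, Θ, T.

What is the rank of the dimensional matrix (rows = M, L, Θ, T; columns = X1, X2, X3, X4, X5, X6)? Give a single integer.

Exponent matrix [M,L,Θ,T] × [X1,X2,X3,X4,X5,X6]:
  M: [ 2  1  0  2  1  3]
  L: [ 0 -1  1 -1  0 -1]
  Θ: [ 1  1  0  1  1  1]
  T: [ 1 -1  1  0  0  1]
Echelon form has 3 nonzero rows (pivots: X1,X2,X3)

3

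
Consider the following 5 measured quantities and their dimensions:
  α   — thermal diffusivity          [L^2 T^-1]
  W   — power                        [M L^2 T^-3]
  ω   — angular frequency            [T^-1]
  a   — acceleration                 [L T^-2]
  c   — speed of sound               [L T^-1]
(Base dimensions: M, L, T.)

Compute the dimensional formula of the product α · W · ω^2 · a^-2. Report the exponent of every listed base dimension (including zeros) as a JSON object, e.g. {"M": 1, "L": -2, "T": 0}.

{"M": 1, "L": 2, "T": -2}

Write exponents as rows M,L,T / cols α,W,ω,a,c:
  M: [ 0  1  0  0  0]
  L: [ 2  2  0  1  1]
  T: [-1 -3 -1 -2 -1]
  [M]: (1)·0+(1)·1+(2)·0+(-2)·0 = 1
  [L]: (1)·2+(1)·2+(2)·0+(-2)·1 = 2
  [T]: (1)·-1+(1)·-3+(2)·-1+(-2)·-2 = -2
⇒ M L^2 T^-2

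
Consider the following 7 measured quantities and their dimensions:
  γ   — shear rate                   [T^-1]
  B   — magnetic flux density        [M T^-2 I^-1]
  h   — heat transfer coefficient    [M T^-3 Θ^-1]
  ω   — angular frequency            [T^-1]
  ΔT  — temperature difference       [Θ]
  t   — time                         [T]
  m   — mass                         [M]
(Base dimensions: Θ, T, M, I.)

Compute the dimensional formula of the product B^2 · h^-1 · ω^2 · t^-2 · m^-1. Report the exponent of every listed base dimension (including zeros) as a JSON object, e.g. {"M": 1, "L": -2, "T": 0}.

{"Θ": 1, "T": -5, "M": 0, "I": -2}

Write exponents as rows Θ,T,M,I / cols γ,B,h,ω,ΔT,t,m:
  Θ: [ 0  0 -1  0  1  0  0]
  T: [-1 -2 -3 -1  0  1  0]
  M: [ 0  1  1  0  0  0  1]
  I: [ 0 -1  0  0  0  0  0]
  [Θ]: (2)·0+(-1)·-1+(2)·0+(-2)·0+(-1)·0 = 1
  [T]: (2)·-2+(-1)·-3+(2)·-1+(-2)·1+(-1)·0 = -5
  [M]: (2)·1+(-1)·1+(2)·0+(-2)·0+(-1)·1 = 0
  [I]: (2)·-1+(-1)·0+(2)·0+(-2)·0+(-1)·0 = -2
⇒ Θ T^-5 I^-2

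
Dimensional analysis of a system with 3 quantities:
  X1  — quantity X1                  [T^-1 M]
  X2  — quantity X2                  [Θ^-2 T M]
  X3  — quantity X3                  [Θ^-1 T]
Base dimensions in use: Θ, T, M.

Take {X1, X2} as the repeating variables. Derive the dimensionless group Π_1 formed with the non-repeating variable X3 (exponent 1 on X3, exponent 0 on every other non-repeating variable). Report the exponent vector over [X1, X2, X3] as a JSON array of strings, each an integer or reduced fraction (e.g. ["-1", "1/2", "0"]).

["1/2", "-1/2", "1"]

Dimensional matrix (Θ×T×M by X1×X2×X3):
  Θ: [ 0 -2 -1]
  T: [-1  1  1]
  M: [ 1  1  0]
RREF → pivots at {X1,X2} ⇒ r = 2
Repeat: X1,X2; free: X3
RREF:
  r0: [   1    0 -1/2]
  r1: [   0    1  1/2]
  r2: [   0    0    0]
Fix exponent of X3 at 1; solve each RREF row for its pivot's exponent:
  r0: exp(X1) + (-1/2)·1 = 0 ⇒ exp(X1) = 1/2
  r1: exp(X2) + (1/2)·1 = 0 ⇒ exp(X2) = -1/2
Π_1 = X1^(1/2) · X2^(-1/2) · X3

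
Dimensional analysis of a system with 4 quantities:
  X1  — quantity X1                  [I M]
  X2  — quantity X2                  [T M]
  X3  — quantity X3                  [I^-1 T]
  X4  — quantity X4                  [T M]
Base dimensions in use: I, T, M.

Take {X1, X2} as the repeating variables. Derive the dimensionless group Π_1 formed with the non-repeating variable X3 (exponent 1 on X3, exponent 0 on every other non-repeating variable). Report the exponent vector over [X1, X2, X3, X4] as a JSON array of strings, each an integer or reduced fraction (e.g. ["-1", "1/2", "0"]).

Write exponents as rows I,T,M / cols X1,X2,X3,X4:
  I: [ 1  0 -1  0]
  T: [ 0  1  1  1]
  M: [ 1  1  0  1]
Echelon form has 2 nonzero rows (pivots: X1,X2)
Pivot set = {X1,X2}, free = {X3,X4}
RREF:
  r0: [   1    0   -1    0]
  r1: [   0    1    1    1]
  r2: [   0    0    0    0]
Fix exponent of X3 at 1, X4 at 0; solve each RREF row for its pivot's exponent:
  r0: exp(X1) + (-1)·1 = 0 ⇒ exp(X1) = 1
  r1: exp(X2) + (1)·1 = 0 ⇒ exp(X2) = -1
Π_1 = X1 · X2^-1 · X3

["1", "-1", "1", "0"]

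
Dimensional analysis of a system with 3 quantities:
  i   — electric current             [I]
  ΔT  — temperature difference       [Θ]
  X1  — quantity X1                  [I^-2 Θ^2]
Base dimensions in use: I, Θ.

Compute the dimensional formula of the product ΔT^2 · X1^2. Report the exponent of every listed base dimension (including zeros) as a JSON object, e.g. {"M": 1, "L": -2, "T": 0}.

{"I": -4, "Θ": 6}

Dimensional matrix (I×Θ by i×ΔT×X1):
  I: [ 1  0 -2]
  Θ: [ 0  1  2]
  [I]: (2)·0+(2)·-2 = -4
  [Θ]: (2)·1+(2)·2 = 6
⇒ I^-4 Θ^6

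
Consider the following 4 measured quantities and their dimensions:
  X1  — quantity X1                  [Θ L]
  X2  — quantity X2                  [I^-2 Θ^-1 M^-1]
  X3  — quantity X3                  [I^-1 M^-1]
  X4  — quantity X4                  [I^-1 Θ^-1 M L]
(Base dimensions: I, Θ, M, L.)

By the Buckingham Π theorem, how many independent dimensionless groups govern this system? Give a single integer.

Exponent matrix [I,Θ,M,L] × [X1,X2,X3,X4]:
  I: [ 0 -2 -1 -1]
  Θ: [ 1 -1  0 -1]
  M: [ 0 -1 -1  1]
  L: [ 1  0  0  1]
Row reduction gives pivot columns X1,X2,X3; rank = 3
Π count = n − r = 4 − 3 = 1

1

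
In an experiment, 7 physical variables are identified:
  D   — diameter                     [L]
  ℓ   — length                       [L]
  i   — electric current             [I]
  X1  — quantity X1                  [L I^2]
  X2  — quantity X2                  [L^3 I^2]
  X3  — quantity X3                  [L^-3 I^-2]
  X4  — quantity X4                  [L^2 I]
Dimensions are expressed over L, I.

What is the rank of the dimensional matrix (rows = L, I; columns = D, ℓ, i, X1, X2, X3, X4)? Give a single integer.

Exponent matrix [L,I] × [D,ℓ,i,X1,X2,X3,X4]:
  L: [ 1  1  0  1  3 -3  2]
  I: [ 0  0  1  2  2 -2  1]
RREF → pivots at {D,i} ⇒ r = 2

2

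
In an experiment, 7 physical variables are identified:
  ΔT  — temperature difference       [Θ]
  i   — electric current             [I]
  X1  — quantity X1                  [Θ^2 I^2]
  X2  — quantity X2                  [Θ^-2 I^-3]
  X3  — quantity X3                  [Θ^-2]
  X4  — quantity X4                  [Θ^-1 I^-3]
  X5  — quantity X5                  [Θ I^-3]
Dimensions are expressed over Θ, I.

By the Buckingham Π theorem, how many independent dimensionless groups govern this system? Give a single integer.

5

Exponent matrix [Θ,I] × [ΔT,i,X1,X2,X3,X4,X5]:
  Θ: [ 1  0  2 -2 -2 -1  1]
  I: [ 0  1  2 -3  0 -3 -3]
Row reduction gives pivot columns ΔT,i; rank = 2
7 vars − rank 2 = 5 Π groups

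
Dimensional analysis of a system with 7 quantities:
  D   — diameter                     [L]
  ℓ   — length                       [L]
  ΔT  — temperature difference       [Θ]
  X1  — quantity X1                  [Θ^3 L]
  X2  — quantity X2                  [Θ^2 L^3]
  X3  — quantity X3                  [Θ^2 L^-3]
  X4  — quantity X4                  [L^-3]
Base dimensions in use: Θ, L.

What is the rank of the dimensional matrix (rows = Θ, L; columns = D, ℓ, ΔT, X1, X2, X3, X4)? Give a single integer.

Dimensional matrix (Θ×L by D×ℓ×ΔT×X1×X2×X3×X4):
  Θ: [ 0  0  1  3  2  2  0]
  L: [ 1  1  0  1  3 -3 -3]
RREF → pivots at {D,ΔT} ⇒ r = 2

2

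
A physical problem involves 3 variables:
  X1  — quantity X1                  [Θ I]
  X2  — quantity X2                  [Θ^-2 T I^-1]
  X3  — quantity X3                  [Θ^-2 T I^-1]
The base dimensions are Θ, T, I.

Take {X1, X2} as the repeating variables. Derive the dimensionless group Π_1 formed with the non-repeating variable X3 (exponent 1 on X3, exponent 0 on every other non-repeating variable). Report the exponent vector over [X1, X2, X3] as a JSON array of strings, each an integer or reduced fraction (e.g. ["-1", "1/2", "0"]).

Write exponents as rows Θ,T,I / cols X1,X2,X3:
  Θ: [ 1 -2 -2]
  T: [ 0  1  1]
  I: [ 1 -1 -1]
Echelon form has 2 nonzero rows (pivots: X1,X2)
Pivot set = {X1,X2}, free = {X3}
RREF:
  r0: [   1    0    0]
  r1: [   0    1    1]
  r2: [   0    0    0]
Fix exponent of X3 at 1; solve each RREF row for its pivot's exponent:
  r0: exp(X1) + (0)·1 = 0 ⇒ exp(X1) = 0
  r1: exp(X2) + (1)·1 = 0 ⇒ exp(X2) = -1
Π_1 = X2^-1 · X3

["0", "-1", "1"]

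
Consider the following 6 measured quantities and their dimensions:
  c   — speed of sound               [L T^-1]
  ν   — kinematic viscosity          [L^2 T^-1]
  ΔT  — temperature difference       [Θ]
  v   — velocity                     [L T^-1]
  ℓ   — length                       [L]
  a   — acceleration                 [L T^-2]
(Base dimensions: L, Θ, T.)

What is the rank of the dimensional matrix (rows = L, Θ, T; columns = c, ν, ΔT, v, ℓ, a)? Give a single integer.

3

Dimensional matrix (L×Θ×T by c×ν×ΔT×v×ℓ×a):
  L: [ 1  2  0  1  1  1]
  Θ: [ 0  0  1  0  0  0]
  T: [-1 -1  0 -1  0 -2]
RREF → pivots at {c,ν,ΔT} ⇒ r = 3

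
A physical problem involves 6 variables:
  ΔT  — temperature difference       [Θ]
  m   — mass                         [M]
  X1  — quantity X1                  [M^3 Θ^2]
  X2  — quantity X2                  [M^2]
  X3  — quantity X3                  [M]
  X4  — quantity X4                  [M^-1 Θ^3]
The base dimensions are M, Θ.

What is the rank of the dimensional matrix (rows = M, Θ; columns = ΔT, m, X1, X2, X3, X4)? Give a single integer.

Exponent matrix [M,Θ] × [ΔT,m,X1,X2,X3,X4]:
  M: [ 0  1  3  2  1 -1]
  Θ: [ 1  0  2  0  0  3]
Row reduction gives pivot columns ΔT,m; rank = 2

2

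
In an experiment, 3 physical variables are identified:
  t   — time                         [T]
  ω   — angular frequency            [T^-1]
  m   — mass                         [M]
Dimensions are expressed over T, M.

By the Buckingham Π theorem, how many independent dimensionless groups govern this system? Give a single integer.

Write exponents as rows T,M / cols t,ω,m:
  T: [ 1 -1  0]
  M: [ 0  0  1]
Echelon form has 2 nonzero rows (pivots: t,m)
n=3, r=2 ⇒ 1 dimensionless group

1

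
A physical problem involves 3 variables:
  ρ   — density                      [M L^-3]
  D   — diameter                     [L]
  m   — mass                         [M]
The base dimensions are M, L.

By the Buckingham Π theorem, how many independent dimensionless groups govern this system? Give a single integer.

1

Dimensional matrix (M×L by ρ×D×m):
  M: [ 1  0  1]
  L: [-3  1  0]
RREF → pivots at {ρ,D} ⇒ r = 2
n=3, r=2 ⇒ 1 dimensionless group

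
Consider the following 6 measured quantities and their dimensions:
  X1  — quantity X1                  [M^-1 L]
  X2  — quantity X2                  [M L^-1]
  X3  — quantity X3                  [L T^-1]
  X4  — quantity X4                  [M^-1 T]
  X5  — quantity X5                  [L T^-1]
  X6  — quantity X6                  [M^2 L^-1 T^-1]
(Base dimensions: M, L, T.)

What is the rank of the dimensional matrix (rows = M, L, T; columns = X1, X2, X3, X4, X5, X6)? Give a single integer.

2

Write exponents as rows M,L,T / cols X1,X2,X3,X4,X5,X6:
  M: [-1  1  0 -1  0  2]
  L: [ 1 -1  1  0  1 -1]
  T: [ 0  0 -1  1 -1 -1]
RREF → pivots at {X1,X3} ⇒ r = 2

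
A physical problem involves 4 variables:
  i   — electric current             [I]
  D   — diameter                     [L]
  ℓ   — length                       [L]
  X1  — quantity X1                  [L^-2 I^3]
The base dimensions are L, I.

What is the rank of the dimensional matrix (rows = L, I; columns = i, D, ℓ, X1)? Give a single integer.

2

Write exponents as rows L,I / cols i,D,ℓ,X1:
  L: [ 0  1  1 -2]
  I: [ 1  0  0  3]
RREF → pivots at {i,D} ⇒ r = 2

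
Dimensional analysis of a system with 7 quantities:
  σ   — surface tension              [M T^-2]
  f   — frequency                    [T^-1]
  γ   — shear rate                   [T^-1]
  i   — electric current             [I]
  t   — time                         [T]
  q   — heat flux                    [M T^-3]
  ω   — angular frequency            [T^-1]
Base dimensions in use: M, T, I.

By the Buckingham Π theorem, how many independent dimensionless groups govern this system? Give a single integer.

Write exponents as rows M,T,I / cols σ,f,γ,i,t,q,ω:
  M: [ 1  0  0  0  0  1  0]
  T: [-2 -1 -1  0  1 -3 -1]
  I: [ 0  0  0  1  0  0  0]
Echelon form has 3 nonzero rows (pivots: σ,f,i)
7 vars − rank 3 = 4 Π groups

4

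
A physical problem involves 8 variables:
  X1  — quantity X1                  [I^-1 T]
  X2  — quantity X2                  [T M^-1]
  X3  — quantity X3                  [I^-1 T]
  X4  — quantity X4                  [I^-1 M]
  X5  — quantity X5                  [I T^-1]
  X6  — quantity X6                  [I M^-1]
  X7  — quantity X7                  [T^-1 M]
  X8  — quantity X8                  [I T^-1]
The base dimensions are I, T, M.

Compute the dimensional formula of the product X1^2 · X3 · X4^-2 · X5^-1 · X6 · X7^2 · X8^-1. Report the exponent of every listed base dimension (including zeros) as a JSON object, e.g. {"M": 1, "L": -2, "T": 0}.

{"I": -2, "T": 3, "M": -1}

Write exponents as rows I,T,M / cols X1,X2,X3,X4,X5,X6,X7,X8:
  I: [-1  0 -1 -1  1  1  0  1]
  T: [ 1  1  1  0 -1  0 -1 -1]
  M: [ 0 -1  0  1  0 -1  1  0]
  [I]: (2)·-1+(1)·-1+(-2)·-1+(-1)·1+(1)·1+(2)·0+(-1)·1 = -2
  [T]: (2)·1+(1)·1+(-2)·0+(-1)·-1+(1)·0+(2)·-1+(-1)·-1 = 3
  [M]: (2)·0+(1)·0+(-2)·1+(-1)·0+(1)·-1+(2)·1+(-1)·0 = -1
⇒ I^-2 T^3 M^-1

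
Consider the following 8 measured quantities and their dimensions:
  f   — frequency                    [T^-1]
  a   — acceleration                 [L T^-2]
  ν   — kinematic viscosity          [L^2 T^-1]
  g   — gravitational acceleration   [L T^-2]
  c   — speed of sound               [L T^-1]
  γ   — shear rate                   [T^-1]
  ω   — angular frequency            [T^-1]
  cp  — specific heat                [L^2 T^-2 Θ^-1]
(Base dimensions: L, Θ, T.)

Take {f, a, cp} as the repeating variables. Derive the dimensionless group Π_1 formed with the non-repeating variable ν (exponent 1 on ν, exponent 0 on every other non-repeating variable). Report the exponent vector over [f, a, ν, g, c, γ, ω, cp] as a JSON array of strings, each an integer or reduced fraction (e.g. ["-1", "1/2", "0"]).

Write exponents as rows L,Θ,T / cols f,a,ν,g,c,γ,ω,cp:
  L: [ 0  1  2  1  1  0  0  2]
  Θ: [ 0  0  0  0  0  0  0 -1]
  T: [-1 -2 -1 -2 -1 -1 -1 -2]
RREF → pivots at {f,a,cp} ⇒ r = 3
Pivot set = {f,a,cp}, free = {ν,g,c,γ,ω}
RREF:
  r0: [   1    0   -3    0   -1    1    1    0]
  r1: [   0    1    2    1    1    0    0    0]
  r2: [   0    0    0    0    0    0    0    1]
Fix exponent of ν at 1, g at 0, c at 0, γ at 0, ω at 0; solve each RREF row for its pivot's exponent:
  r0: exp(f) + (-3)·1 = 0 ⇒ exp(f) = 3
  r1: exp(a) + (2)·1 = 0 ⇒ exp(a) = -2
  r2: exp(cp) + (0)·1 = 0 ⇒ exp(cp) = 0
Π_1 = f^3 · a^-2 · ν

["3", "-2", "1", "0", "0", "0", "0", "0"]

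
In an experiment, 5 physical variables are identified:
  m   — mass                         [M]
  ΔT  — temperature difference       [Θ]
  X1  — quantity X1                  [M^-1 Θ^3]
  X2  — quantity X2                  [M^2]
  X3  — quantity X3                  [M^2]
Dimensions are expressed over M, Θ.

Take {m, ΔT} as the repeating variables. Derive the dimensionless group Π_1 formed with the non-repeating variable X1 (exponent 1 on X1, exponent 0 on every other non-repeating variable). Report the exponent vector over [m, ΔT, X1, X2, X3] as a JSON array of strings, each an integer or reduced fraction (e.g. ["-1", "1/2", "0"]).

Dimensional matrix (M×Θ by m×ΔT×X1×X2×X3):
  M: [ 1  0 -1  2  2]
  Θ: [ 0  1  3  0  0]
RREF → pivots at {m,ΔT} ⇒ r = 2
Pivot set = {m,ΔT}, free = {X1,X2,X3}
RREF:
  r0: [   1    0   -1    2    2]
  r1: [   0    1    3    0    0]
Fix exponent of X1 at 1, X2 at 0, X3 at 0; solve each RREF row for its pivot's exponent:
  r0: exp(m) + (-1)·1 = 0 ⇒ exp(m) = 1
  r1: exp(ΔT) + (3)·1 = 0 ⇒ exp(ΔT) = -3
Π_1 = m · ΔT^-3 · X1

["1", "-3", "1", "0", "0"]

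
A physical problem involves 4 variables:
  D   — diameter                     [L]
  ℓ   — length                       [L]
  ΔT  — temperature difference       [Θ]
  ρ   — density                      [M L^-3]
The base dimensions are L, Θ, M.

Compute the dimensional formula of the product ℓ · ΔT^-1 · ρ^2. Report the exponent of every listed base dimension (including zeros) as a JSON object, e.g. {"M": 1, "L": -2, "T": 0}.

{"L": -5, "Θ": -1, "M": 2}

Dimensional matrix (L×Θ×M by D×ℓ×ΔT×ρ):
  L: [ 1  1  0 -3]
  Θ: [ 0  0  1  0]
  M: [ 0  0  0  1]
  [L]: (1)·1+(-1)·0+(2)·-3 = -5
  [Θ]: (1)·0+(-1)·1+(2)·0 = -1
  [M]: (1)·0+(-1)·0+(2)·1 = 2
⇒ L^-5 Θ^-1 M^2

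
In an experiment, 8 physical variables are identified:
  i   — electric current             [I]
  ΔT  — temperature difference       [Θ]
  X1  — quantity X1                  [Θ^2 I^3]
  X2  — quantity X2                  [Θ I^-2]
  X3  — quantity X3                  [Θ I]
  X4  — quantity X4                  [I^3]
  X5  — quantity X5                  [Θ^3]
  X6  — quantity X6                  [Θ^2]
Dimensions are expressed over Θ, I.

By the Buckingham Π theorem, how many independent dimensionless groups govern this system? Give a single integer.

6

Dimensional matrix (Θ×I by i×ΔT×X1×X2×X3×X4×X5×X6):
  Θ: [ 0  1  2  1  1  0  3  2]
  I: [ 1  0  3 -2  1  3  0  0]
RREF → pivots at {i,ΔT} ⇒ r = 2
n=8, r=2 ⇒ 6 dimensionless groups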